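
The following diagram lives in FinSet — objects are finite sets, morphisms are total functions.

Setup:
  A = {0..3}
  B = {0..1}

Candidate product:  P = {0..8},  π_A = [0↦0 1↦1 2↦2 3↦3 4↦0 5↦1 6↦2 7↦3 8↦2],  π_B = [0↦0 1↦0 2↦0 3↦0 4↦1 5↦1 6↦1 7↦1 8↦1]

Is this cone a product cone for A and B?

Answer: NOT A VALID PRODUCT — |P|=9 ≠ |A|·|B|=8

Trace:
|A|·|B| = 4·2 = 8;  |P| = 9
  → cardinalities differ; no bijection possible.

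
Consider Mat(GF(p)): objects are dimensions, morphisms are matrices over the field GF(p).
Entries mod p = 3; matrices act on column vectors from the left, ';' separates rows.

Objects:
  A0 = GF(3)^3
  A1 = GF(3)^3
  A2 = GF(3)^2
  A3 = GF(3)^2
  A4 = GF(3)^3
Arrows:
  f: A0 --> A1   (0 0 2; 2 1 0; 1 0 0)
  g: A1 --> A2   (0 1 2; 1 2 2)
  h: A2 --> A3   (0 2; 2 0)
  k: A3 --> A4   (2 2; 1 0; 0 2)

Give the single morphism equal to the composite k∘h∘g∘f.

Answer: (1 0 2; 0 1 1; 1 1 0)

Trace:
  e0=(1,0,0) f-->(0,2,1) g-->(1,0) h-->(0,2) k-->(1,0,1)
  e1=(0,1,0) f-->(0,1,0) g-->(1,2) h-->(1,2) k-->(0,1,1)
  e2=(0,0,1) f-->(2,0,0) g-->(0,2) h-->(1,0) k-->(2,1,0)
result: (1 0 2; 0 1 1; 1 1 0)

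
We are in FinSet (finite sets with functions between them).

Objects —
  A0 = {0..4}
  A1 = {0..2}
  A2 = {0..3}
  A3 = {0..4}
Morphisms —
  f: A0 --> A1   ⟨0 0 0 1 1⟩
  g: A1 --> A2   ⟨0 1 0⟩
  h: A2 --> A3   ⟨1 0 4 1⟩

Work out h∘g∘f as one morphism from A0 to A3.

  0 f-->0 g-->0 h-->1
  1 f-->0 g-->0 h-->1
  2 f-->0 g-->0 h-->1
  3 f-->1 g-->1 h-->0
  4 f-->1 g-->1 h-->0
⟦path⟧: ⟨1 1 1 0 0⟩

Answer: ⟨1 1 1 0 0⟩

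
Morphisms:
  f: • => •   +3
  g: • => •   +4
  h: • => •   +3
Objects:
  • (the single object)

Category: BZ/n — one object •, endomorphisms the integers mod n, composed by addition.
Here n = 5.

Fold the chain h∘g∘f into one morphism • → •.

  0 +3≡3 +4≡2 +3≡0  (mod 5)
⟦path⟧: +0

Answer: +0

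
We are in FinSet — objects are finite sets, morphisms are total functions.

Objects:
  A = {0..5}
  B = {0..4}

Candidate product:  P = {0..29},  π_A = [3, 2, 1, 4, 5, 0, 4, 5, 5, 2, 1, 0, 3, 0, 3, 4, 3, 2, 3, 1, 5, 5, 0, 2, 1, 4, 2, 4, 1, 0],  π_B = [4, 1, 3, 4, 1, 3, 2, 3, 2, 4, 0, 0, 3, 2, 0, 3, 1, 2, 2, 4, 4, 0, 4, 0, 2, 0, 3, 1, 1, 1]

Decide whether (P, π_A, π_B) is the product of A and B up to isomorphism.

Answer: VALID PRODUCT

Derivation:
|A|·|B| = 6·5 = 30;  |P| = 30
Check the pairing map k ↦ (π_A(k), π_B(k)):
  0 -> (3,4)
  1 -> (2,1)
  2 -> (1,3)
  3 -> (4,4)
  4 -> (5,1)
  5 -> (0,3)
  6 -> (4,2)
  7 -> (5,3)
  8 -> (5,2)
  9 -> (2,4)
  10 -> (1,0)
  11 -> (0,0)
  12 -> (3,3)
  13 -> (0,2)
  14 -> (3,0)
  15 -> (4,3)
  16 -> (3,1)
  17 -> (2,2)
  18 -> (3,2)
  19 -> (1,4)
  20 -> (5,4)
  21 -> (5,0)
  22 -> (0,4)
  23 -> (2,0)
  24 -> (1,2)
  25 -> (4,0)
  26 -> (2,3)
  27 -> (4,1)
  28 -> (1,1)
  29 -> (0,1)
distinct pairs in image: 30 / 30 needed
  → bijection onto A×B; projections well-typed.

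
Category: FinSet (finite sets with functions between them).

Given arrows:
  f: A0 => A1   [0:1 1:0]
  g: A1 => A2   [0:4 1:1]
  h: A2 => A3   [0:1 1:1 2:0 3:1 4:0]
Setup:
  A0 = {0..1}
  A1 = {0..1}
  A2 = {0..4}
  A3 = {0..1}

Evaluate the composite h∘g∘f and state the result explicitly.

  0 f=>1 g=>1 h=>1
  1 f=>0 g=>4 h=>0
composite: [0:1 1:0]

Answer: [0:1 1:0]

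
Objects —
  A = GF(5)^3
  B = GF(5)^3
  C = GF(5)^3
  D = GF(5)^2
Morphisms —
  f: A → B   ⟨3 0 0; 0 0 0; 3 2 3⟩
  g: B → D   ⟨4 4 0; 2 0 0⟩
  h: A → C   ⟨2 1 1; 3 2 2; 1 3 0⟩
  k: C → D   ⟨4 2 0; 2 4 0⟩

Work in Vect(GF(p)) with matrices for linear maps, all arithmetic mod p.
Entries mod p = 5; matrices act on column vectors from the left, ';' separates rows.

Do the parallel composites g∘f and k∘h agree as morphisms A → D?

1) trace f;g:
  e0=⟨1,0,0⟩ f→⟨3,0,3⟩ g→⟨2,1⟩
  e1=⟨0,1,0⟩ f→⟨0,0,2⟩ g→⟨0,0⟩
  e2=⟨0,0,1⟩ f→⟨0,0,3⟩ g→⟨0,0⟩
  result₁ = ⟨2 0 0; 1 0 0⟩
2) trace h;k:
  e0=⟨1,0,0⟩ h→⟨2,3,1⟩ k→⟨4,1⟩
  e1=⟨0,1,0⟩ h→⟨1,2,3⟩ k→⟨3,0⟩
  e2=⟨0,0,1⟩ h→⟨1,2,0⟩ k→⟨3,0⟩
  result₂ = ⟨4 3 3; 1 0 0⟩
Equal? differ; not commutative

Answer: DOES NOT COMMUTE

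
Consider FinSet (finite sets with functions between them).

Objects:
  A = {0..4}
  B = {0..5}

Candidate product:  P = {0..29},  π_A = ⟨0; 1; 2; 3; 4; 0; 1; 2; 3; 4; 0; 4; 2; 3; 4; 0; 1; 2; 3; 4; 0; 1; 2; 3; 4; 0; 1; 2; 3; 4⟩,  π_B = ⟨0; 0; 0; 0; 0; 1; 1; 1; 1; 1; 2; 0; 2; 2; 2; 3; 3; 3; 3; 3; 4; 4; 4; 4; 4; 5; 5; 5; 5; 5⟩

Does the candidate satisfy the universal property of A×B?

|A|·|B| = 5·6 = 30;  |P| = 30
Check the pairing map k ↦ (π_A(k), π_B(k)):
  0 -> (0,0)
  1 -> (1,0)
  2 -> (2,0)
  3 -> (3,0)
  4 -> (4,0)
  5 -> (0,1)
  6 -> (1,1)
  7 -> (2,1)
  8 -> (3,1)
  9 -> (4,1)
  10 -> (0,2)
  11 -> (4,0)  ✗ repeats pair of k=4
  12 -> (2,2)
  13 -> (3,2)
  14 -> (4,2)
  15 -> (0,3)
  16 -> (1,3)
  17 -> (2,3)
  18 -> (3,3)
  19 -> (4,3)
  20 -> (0,4)
  21 -> (1,4)
  22 -> (2,4)
  23 -> (3,4)
  24 -> (4,4)
  25 -> (0,5)
  26 -> (1,5)
  27 -> (2,5)
  28 -> (3,5)
  29 -> (4,5)
distinct pairs in image: 29 / 30 needed
  → (4,0) hit at k=4 and k=11

Answer: NOT A VALID PRODUCT — duplicate pair at indices 4,11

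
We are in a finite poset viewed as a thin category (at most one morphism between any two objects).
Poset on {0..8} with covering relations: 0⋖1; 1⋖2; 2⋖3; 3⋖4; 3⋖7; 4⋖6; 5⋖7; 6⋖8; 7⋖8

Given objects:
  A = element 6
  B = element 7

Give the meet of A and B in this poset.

Answer: A∧B = 3

Derivation:
Lower bounds of A=6 and B=7: {0,1,2,3}
  0 ≤ 3
  1 ≤ 3
  2 ≤ 3
  3 ≤ 3
glb = 3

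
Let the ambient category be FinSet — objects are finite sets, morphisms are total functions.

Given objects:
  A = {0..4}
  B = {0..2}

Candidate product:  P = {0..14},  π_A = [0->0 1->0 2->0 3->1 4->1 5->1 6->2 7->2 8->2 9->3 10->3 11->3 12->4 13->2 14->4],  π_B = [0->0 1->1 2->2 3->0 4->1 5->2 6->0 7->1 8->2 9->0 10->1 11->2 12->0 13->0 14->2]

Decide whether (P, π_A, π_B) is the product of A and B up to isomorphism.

|A|·|B| = 5·3 = 15;  |P| = 15
Check the pairing map k ↦ (π_A(k), π_B(k)):
  0 -> (0,0)
  1 -> (0,1)
  2 -> (0,2)
  3 -> (1,0)
  4 -> (1,1)
  5 -> (1,2)
  6 -> (2,0)
  7 -> (2,1)
  8 -> (2,2)
  9 -> (3,0)
  10 -> (3,1)
  11 -> (3,2)
  12 -> (4,0)
  13 -> (2,0)  ✗ repeats pair of k=6
  14 -> (4,2)
distinct pairs in image: 14 / 15 needed
  → (2,0) hit at k=6 and k=13

Answer: NOT A VALID PRODUCT — duplicate pair at indices 6,13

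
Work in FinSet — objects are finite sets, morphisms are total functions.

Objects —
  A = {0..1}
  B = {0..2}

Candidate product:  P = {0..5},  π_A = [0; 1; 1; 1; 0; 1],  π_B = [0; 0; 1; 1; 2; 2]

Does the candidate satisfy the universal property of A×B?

|A|·|B| = 2·3 = 6;  |P| = 6
Check the pairing map k ↦ (π_A(k), π_B(k)):
  0 ↦ (0,0)
  1 ↦ (1,0)
  2 ↦ (1,1)
  3 ↦ (1,1)  ✗ repeats pair of k=2
  4 ↦ (0,2)
  5 ↦ (1,2)
distinct pairs in image: 5 / 6 needed
  → (1,1) hit at k=2 and k=3

Answer: NOT A VALID PRODUCT — duplicate pair at indices 3,2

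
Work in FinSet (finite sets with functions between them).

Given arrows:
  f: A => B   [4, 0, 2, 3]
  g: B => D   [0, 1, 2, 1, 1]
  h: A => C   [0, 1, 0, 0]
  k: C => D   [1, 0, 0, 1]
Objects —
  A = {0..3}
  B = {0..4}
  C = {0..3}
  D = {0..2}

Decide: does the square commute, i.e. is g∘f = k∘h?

Answer: DOES NOT COMMUTE

Derivation:
1) trace f;g:
  0 f=>4 g=>1
  1 f=>0 g=>0
  2 f=>2 g=>2
  3 f=>3 g=>1
  result₁ = [1, 0, 2, 1]
2) trace h;k:
  0 h=>0 k=>1
  1 h=>1 k=>0
  2 h=>0 k=>1
  3 h=>0 k=>1
  result₂ = [1, 0, 1, 1]
Equal? differ; not commutative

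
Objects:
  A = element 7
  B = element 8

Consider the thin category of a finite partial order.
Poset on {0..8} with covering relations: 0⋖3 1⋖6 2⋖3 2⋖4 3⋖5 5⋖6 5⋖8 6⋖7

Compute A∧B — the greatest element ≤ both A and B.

Answer: A∧B = 5

Work:
Common predecessors of 7,8: {0,2,3,5}
  0 <= 5
  2 <= 5
  3 <= 5
  5 <= 5
glb = 5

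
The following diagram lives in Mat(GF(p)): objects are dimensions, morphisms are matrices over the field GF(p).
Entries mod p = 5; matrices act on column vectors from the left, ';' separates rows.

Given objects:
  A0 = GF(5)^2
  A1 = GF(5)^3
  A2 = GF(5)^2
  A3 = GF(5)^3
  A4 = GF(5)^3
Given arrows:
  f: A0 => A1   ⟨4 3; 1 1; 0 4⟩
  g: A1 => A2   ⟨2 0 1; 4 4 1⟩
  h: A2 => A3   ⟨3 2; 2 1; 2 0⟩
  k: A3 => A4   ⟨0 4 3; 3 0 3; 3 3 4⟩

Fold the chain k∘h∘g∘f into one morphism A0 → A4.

Answer: ⟨2 0; 0 0; 4 0⟩

Work:
  e0=(1,0) f=>(4,1,0) g=>(3,0) h=>(4,1,1) k=>(2,0,4)
  e1=(0,1) f=>(3,1,4) g=>(0,0) h=>(0,0,0) k=>(0,0,0)
composite: ⟨2 0; 0 0; 4 0⟩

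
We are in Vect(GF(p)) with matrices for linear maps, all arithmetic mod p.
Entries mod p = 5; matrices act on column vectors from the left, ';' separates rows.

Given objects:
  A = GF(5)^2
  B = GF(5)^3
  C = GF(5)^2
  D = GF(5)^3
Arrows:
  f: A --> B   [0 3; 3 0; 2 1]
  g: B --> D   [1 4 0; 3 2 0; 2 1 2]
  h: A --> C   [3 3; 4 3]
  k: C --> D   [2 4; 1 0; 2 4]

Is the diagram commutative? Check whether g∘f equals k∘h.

Path 1 = f;g:
  e0=(1,0) f-->(0,3,2) g-->(2,1,2)
  e1=(0,1) f-->(3,0,1) g-->(3,4,3)
  composite₁ = [2 3; 1 4; 2 3]
Path 2 = h;k:
  e0=(1,0) h-->(3,4) k-->(2,3,2)
  e1=(0,1) h-->(3,3) k-->(3,3,3)
  composite₂ = [2 3; 3 3; 2 3]
Equal? differ; not commutative

Answer: DOES NOT COMMUTE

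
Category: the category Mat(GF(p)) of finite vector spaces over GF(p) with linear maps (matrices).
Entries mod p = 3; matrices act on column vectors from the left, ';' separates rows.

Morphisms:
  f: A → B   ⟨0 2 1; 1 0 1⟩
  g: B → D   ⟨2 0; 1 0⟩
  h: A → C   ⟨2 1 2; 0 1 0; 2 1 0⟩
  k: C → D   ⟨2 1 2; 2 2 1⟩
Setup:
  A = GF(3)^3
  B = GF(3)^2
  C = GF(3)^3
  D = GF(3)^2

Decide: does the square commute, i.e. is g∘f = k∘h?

Answer: DOES NOT COMMUTE

Derivation:
Path 1 = f;g:
  e0=⟨1,0,0⟩ f→⟨0,1⟩ g→⟨0,0⟩
  e1=⟨0,1,0⟩ f→⟨2,0⟩ g→⟨1,2⟩
  e2=⟨0,0,1⟩ f→⟨1,1⟩ g→⟨2,1⟩
  ⟦path⟧₁ = ⟨0 1 2; 0 2 1⟩
Path 2 = h;k:
  e0=⟨1,0,0⟩ h→⟨2,0,2⟩ k→⟨2,0⟩
  e1=⟨0,1,0⟩ h→⟨1,1,1⟩ k→⟨2,2⟩
  e2=⟨0,0,1⟩ h→⟨2,0,0⟩ k→⟨1,1⟩
  ⟦path⟧₂ = ⟨2 2 1; 0 2 1⟩
Equal? differ; not commutative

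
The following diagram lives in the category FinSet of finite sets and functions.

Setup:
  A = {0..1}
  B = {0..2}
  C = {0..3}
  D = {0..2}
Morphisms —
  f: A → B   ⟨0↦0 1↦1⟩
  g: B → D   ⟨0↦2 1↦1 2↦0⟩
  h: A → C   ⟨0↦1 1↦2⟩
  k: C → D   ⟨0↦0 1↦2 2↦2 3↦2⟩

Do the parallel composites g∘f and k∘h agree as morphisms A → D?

1) trace f;g:
  0 f→0 g→2
  1 f→1 g→1
  result₁ = ⟨0↦2 1↦1⟩
2) trace h;k:
  0 h→1 k→2
  1 h→2 k→2
  result₂ = ⟨0↦2 1↦2⟩
Equal? distinct morphisms ✗

Answer: DOES NOT COMMUTE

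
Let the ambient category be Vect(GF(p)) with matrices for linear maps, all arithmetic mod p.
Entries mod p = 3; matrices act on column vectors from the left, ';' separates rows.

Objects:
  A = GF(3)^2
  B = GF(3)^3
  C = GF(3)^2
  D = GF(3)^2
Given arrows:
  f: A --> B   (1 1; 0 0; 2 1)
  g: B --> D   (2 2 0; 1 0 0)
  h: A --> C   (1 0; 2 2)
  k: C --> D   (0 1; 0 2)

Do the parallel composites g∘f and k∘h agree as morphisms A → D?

1) trace f;g:
  e0=⟨1,0⟩ f-->⟨1,0,2⟩ g-->⟨2,1⟩
  e1=⟨0,1⟩ f-->⟨1,0,1⟩ g-->⟨2,1⟩
  ⟦path⟧₁ = (2 2; 1 1)
2) trace h;k:
  e0=⟨1,0⟩ h-->⟨1,2⟩ k-->⟨2,1⟩
  e1=⟨0,1⟩ h-->⟨0,2⟩ k-->⟨2,1⟩
  ⟦path⟧₂ = (2 2; 1 1)
Equal? equal; square commutes

Answer: COMMUTES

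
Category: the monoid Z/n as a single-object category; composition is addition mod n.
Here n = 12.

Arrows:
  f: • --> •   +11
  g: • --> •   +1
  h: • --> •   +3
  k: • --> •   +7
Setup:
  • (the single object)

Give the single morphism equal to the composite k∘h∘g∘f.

Answer: +10

Work:
  0 +11≡11 +1≡0 +3≡3 +7≡10  (mod 12)
composite: +10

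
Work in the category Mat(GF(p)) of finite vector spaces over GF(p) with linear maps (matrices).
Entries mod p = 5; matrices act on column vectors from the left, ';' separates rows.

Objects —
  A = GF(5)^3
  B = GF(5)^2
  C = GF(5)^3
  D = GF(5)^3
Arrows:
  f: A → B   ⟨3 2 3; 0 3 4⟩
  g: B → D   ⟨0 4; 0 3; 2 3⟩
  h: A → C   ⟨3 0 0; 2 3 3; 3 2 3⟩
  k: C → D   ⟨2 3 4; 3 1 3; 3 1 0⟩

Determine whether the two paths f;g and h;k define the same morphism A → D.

Path 1 = f;g:
  e0=[1,0,0] f→[3,0] g→[0,0,1]
  e1=[0,1,0] f→[2,3] g→[2,4,3]
  e2=[0,0,1] f→[3,4] g→[1,2,3]
  ⟦path⟧₁ = ⟨0 2 1; 0 4 2; 1 3 3⟩
Path 2 = h;k:
  e0=[1,0,0] h→[3,2,3] k→[4,0,1]
  e1=[0,1,0] h→[0,3,2] k→[2,4,3]
  e2=[0,0,1] h→[0,3,3] k→[1,2,3]
  ⟦path⟧₂ = ⟨4 2 1; 0 4 2; 1 3 3⟩
Equal? differ; not commutative

Answer: DOES NOT COMMUTE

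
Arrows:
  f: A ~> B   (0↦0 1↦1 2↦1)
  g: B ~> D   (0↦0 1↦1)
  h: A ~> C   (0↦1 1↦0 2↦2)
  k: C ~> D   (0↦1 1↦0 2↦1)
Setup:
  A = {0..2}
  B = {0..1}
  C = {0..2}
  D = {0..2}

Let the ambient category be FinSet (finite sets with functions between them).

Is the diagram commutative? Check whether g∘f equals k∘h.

Along f;g (path 1):
  0 f~>0 g~>0
  1 f~>1 g~>1
  2 f~>1 g~>1
  result₁ = (0↦0 1↦1 2↦1)
Along h;k (path 2):
  0 h~>1 k~>0
  1 h~>0 k~>1
  2 h~>2 k~>1
  result₂ = (0↦0 1↦1 2↦1)
Equal? equal; square commutes

Answer: COMMUTES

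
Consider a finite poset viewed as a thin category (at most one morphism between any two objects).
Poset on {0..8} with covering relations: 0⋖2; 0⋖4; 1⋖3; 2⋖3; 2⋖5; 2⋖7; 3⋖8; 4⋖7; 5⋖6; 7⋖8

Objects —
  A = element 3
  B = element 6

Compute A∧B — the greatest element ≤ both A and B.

Answer: A∧B = 2

Derivation:
Common predecessors of 3,6: {0,2}
  0 <= 2
  2 <= 2
glb = 2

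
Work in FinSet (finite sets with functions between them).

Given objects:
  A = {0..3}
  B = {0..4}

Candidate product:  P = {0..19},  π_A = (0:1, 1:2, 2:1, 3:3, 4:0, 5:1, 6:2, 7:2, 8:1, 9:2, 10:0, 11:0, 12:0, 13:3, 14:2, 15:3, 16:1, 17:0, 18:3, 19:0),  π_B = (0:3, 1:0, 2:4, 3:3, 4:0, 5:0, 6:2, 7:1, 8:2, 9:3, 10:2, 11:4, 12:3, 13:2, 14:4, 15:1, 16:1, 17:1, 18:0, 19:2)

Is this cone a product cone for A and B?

Answer: NOT A VALID PRODUCT — duplicate pair at indices 10,19

Trace:
|A|·|B| = 4·5 = 20;  |P| = 20
Check the pairing map k ↦ (π_A(k), π_B(k)):
  0 : (1,3)
  1 : (2,0)
  2 : (1,4)
  3 : (3,3)
  4 : (0,0)
  5 : (1,0)
  6 : (2,2)
  7 : (2,1)
  8 : (1,2)
  9 : (2,3)
  10 : (0,2)
  11 : (0,4)
  12 : (0,3)
  13 : (3,2)
  14 : (2,4)
  15 : (3,1)
  16 : (1,1)
  17 : (0,1)
  18 : (3,0)
  19 : (0,2)  ✗ repeats pair of k=10
distinct pairs in image: 19 / 20 needed
  → (0,2) hit at k=10 and k=19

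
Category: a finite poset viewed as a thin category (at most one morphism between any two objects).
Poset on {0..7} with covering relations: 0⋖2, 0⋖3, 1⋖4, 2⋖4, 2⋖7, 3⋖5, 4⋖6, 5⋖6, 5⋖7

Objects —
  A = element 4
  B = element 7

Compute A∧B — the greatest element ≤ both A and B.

{x : x<=A ∧ x<=B} = {0,2}  (A=4, B=7)
  0 <= 2
  2 <= 2
glb = 2

Answer: A∧B = 2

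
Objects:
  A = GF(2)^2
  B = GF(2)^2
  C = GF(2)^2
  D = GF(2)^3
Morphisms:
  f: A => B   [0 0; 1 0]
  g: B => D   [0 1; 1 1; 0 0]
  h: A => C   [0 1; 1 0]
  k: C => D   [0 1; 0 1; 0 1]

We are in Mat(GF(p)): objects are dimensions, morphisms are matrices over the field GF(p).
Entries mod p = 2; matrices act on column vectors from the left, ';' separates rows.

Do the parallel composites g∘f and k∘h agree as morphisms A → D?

Path 1 = f;g:
  e0=⟨1,0⟩ f=>⟨0,1⟩ g=>⟨1,1,0⟩
  e1=⟨0,1⟩ f=>⟨0,0⟩ g=>⟨0,0,0⟩
  composite₁ = [1 0; 1 0; 0 0]
Path 2 = h;k:
  e0=⟨1,0⟩ h=>⟨0,1⟩ k=>⟨1,1,1⟩
  e1=⟨0,1⟩ h=>⟨1,0⟩ k=>⟨0,0,0⟩
  composite₂ = [1 0; 1 0; 1 0]
Equal? NO — does not commute

Answer: DOES NOT COMMUTE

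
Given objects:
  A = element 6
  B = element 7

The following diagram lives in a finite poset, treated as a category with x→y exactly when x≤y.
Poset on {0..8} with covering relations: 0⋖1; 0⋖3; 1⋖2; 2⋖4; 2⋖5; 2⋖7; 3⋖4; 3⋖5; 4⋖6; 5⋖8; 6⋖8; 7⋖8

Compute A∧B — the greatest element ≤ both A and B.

Lower bounds of A=6 and B=7: {0,1,2}
  0 ⊑ 2
  1 ⊑ 2
  2 ⊑ 2
glb = 2

Answer: A∧B = 2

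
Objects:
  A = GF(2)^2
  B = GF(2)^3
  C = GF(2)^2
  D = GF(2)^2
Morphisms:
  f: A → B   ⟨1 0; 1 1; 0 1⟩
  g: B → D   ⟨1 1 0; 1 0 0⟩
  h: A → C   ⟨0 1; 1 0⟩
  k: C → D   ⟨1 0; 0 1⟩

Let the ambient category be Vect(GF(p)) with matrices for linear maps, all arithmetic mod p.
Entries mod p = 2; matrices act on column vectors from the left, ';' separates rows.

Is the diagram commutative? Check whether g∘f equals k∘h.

Answer: COMMUTES

Trace:
1) trace f;g:
  e0=⟨1,0⟩ f→⟨1,1,0⟩ g→⟨0,1⟩
  e1=⟨0,1⟩ f→⟨0,1,1⟩ g→⟨1,0⟩
  composite₁ = ⟨0 1; 1 0⟩
2) trace h;k:
  e0=⟨1,0⟩ h→⟨0,1⟩ k→⟨0,1⟩
  e1=⟨0,1⟩ h→⟨1,0⟩ k→⟨1,0⟩
  composite₂ = ⟨0 1; 1 0⟩
Equal? equal; square commutes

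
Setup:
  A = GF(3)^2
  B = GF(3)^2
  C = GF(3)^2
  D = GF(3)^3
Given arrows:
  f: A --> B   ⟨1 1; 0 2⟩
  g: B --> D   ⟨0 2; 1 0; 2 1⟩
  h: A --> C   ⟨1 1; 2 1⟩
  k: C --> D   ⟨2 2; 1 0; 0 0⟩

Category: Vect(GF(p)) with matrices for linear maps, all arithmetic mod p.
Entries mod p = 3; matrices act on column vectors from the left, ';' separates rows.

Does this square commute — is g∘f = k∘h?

Along f;g (path 1):
  e0=[1,0] f-->[1,0] g-->[0,1,2]
  e1=[0,1] f-->[1,2] g-->[1,1,1]
  ⟦path⟧₁ = ⟨0 1; 1 1; 2 1⟩
Along h;k (path 2):
  e0=[1,0] h-->[1,2] k-->[0,1,0]
  e1=[0,1] h-->[1,1] k-->[1,1,0]
  ⟦path⟧₂ = ⟨0 1; 1 1; 0 0⟩
Equal? distinct morphisms ✗

Answer: DOES NOT COMMUTE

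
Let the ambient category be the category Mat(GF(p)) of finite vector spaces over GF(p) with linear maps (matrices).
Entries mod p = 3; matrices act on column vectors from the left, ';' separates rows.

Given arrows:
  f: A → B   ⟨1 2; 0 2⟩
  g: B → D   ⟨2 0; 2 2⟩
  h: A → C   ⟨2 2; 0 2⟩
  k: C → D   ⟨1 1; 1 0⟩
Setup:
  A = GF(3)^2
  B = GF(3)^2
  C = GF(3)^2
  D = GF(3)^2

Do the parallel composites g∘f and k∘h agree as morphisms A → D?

Path 1 = f;g:
  e0=⟨1,0⟩ f→⟨1,0⟩ g→⟨2,2⟩
  e1=⟨0,1⟩ f→⟨2,2⟩ g→⟨1,2⟩
  ⟦path⟧₁ = ⟨2 1; 2 2⟩
Path 2 = h;k:
  e0=⟨1,0⟩ h→⟨2,0⟩ k→⟨2,2⟩
  e1=⟨0,1⟩ h→⟨2,2⟩ k→⟨1,2⟩
  ⟦path⟧₂ = ⟨2 1; 2 2⟩
Equal? YES — commutes

Answer: COMMUTES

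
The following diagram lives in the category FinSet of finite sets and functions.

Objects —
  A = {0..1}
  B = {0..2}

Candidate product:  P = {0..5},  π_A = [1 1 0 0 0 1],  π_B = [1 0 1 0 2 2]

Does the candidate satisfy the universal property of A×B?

Answer: VALID PRODUCT

Derivation:
|A|·|B| = 2·3 = 6;  |P| = 6
Check the pairing map k ↦ (π_A(k), π_B(k)):
  0 -> (1,1)
  1 -> (1,0)
  2 -> (0,1)
  3 -> (0,0)
  4 -> (0,2)
  5 -> (1,2)
distinct pairs in image: 6 / 6 needed
  → bijection onto A×B; projections well-typed.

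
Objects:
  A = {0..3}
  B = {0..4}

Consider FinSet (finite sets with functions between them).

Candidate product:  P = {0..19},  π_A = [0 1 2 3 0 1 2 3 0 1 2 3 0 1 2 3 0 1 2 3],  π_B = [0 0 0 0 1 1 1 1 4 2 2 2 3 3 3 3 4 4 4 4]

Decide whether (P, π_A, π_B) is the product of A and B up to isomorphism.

|A|·|B| = 4·5 = 20;  |P| = 20
Check the pairing map k ↦ (π_A(k), π_B(k)):
  0 -> (0,0)
  1 -> (1,0)
  2 -> (2,0)
  3 -> (3,0)
  4 -> (0,1)
  5 -> (1,1)
  6 -> (2,1)
  7 -> (3,1)
  8 -> (0,4)
  9 -> (1,2)
  10 -> (2,2)
  11 -> (3,2)
  12 -> (0,3)
  13 -> (1,3)
  14 -> (2,3)
  15 -> (3,3)
  16 -> (0,4)  ✗ repeats pair of k=8
  17 -> (1,4)
  18 -> (2,4)
  19 -> (3,4)
distinct pairs in image: 19 / 20 needed
  → (0,4) hit at k=8 and k=16

Answer: NOT A VALID PRODUCT — duplicate pair at indices 16,8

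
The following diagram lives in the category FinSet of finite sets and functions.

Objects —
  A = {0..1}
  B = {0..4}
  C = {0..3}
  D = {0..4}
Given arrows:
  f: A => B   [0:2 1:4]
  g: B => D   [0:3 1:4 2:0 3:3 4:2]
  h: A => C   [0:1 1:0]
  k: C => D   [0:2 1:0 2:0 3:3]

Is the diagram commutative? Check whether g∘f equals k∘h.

Answer: COMMUTES

Derivation:
Path 1 = f;g:
  0 f=>2 g=>0
  1 f=>4 g=>2
  ⟦path⟧₁ = [0:0 1:2]
Path 2 = h;k:
  0 h=>1 k=>0
  1 h=>0 k=>2
  ⟦path⟧₂ = [0:0 1:2]
Equal? same morphism ✓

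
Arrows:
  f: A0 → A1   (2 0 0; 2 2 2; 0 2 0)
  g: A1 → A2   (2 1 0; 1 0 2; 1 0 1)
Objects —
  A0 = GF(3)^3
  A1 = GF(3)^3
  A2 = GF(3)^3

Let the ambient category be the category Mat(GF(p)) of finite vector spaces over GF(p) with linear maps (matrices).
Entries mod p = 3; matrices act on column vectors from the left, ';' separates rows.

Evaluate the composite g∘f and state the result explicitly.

  e0=(1,0,0) f→(2,2,0) g→(0,2,2)
  e1=(0,1,0) f→(0,2,2) g→(2,1,2)
  e2=(0,0,1) f→(0,2,0) g→(2,0,0)
⟦path⟧: (0 2 2; 2 1 0; 2 2 0)

Answer: (0 2 2; 2 1 0; 2 2 0)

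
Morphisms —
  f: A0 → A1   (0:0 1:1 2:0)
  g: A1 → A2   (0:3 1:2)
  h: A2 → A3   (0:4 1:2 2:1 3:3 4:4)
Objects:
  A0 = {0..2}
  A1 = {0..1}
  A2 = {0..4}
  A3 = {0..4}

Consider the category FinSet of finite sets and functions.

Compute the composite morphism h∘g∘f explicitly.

Answer: (0:3 1:1 2:3)

Derivation:
  0 f→0 g→3 h→3
  1 f→1 g→2 h→1
  2 f→0 g→3 h→3
⟦path⟧: (0:3 1:1 2:3)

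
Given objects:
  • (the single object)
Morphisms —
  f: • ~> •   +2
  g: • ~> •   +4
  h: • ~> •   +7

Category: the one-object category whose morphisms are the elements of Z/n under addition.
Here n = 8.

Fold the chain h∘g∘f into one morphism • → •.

Answer: +5

Derivation:
  0 +2≡2 +4≡6 +7≡5  (mod 8)
⟦path⟧: +5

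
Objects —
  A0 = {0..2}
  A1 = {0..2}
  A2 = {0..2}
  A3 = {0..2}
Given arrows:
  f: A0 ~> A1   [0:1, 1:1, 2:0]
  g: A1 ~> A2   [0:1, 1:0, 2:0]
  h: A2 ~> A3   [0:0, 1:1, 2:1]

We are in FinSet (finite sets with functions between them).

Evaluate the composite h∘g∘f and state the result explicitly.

  0 f~>1 g~>0 h~>0
  1 f~>1 g~>0 h~>0
  2 f~>0 g~>1 h~>1
⟦path⟧: [0:0, 1:0, 2:1]

Answer: [0:0, 1:0, 2:1]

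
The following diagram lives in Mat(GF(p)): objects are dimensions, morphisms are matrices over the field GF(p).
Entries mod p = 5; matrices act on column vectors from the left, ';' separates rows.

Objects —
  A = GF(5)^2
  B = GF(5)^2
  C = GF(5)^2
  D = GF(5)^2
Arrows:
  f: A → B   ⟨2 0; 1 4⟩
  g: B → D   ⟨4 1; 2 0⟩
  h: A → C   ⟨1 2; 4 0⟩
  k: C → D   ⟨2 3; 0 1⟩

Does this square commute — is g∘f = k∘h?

Answer: COMMUTES

Work:
Path 1 = f;g:
  e0=⟨1,0⟩ f→⟨2,1⟩ g→⟨4,4⟩
  e1=⟨0,1⟩ f→⟨0,4⟩ g→⟨4,0⟩
  composite₁ = ⟨4 4; 4 0⟩
Path 2 = h;k:
  e0=⟨1,0⟩ h→⟨1,4⟩ k→⟨4,4⟩
  e1=⟨0,1⟩ h→⟨2,0⟩ k→⟨4,0⟩
  composite₂ = ⟨4 4; 4 0⟩
Equal? same morphism ✓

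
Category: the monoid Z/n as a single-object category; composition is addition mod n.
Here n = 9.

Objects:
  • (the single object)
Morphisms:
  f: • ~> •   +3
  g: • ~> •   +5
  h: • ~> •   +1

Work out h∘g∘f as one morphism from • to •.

  0 +3≡3 +5≡8 +1≡0  (mod 9)
composite: +0

Answer: +0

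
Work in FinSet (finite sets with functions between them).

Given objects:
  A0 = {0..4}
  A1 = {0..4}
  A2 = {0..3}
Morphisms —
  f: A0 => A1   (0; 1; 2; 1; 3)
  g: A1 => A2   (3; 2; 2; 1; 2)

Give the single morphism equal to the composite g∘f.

  0 f=>0 g=>3
  1 f=>1 g=>2
  2 f=>2 g=>2
  3 f=>1 g=>2
  4 f=>3 g=>1
result: (3; 2; 2; 2; 1)

Answer: (3; 2; 2; 2; 1)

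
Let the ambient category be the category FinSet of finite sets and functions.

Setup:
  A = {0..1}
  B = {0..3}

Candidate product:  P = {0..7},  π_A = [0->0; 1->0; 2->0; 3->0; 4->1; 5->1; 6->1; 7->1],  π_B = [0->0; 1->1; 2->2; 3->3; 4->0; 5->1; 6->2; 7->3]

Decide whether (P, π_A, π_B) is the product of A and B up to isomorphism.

Answer: VALID PRODUCT

Work:
|A|·|B| = 2·4 = 8;  |P| = 8
Check the pairing map k ↦ (π_A(k), π_B(k)):
  0 -> (0,0)
  1 -> (0,1)
  2 -> (0,2)
  3 -> (0,3)
  4 -> (1,0)
  5 -> (1,1)
  6 -> (1,2)
  7 -> (1,3)
distinct pairs in image: 8 / 8 needed
  → bijection onto A×B; projections well-typed.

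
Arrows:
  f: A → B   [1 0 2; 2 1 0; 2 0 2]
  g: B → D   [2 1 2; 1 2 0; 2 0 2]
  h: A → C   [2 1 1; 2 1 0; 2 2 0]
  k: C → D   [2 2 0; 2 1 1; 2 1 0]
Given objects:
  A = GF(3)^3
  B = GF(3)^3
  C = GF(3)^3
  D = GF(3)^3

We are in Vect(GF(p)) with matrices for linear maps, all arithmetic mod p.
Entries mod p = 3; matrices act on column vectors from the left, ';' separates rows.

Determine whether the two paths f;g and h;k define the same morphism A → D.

Answer: COMMUTES

Work:
1) trace f;g:
  e0=⟨1,0,0⟩ f→⟨1,2,2⟩ g→⟨2,2,0⟩
  e1=⟨0,1,0⟩ f→⟨0,1,0⟩ g→⟨1,2,0⟩
  e2=⟨0,0,1⟩ f→⟨2,0,2⟩ g→⟨2,2,2⟩
  composite₁ = [2 1 2; 2 2 2; 0 0 2]
2) trace h;k:
  e0=⟨1,0,0⟩ h→⟨2,2,2⟩ k→⟨2,2,0⟩
  e1=⟨0,1,0⟩ h→⟨1,1,2⟩ k→⟨1,2,0⟩
  e2=⟨0,0,1⟩ h→⟨1,0,0⟩ k→⟨2,2,2⟩
  composite₂ = [2 1 2; 2 2 2; 0 0 2]
Equal? YES — commutes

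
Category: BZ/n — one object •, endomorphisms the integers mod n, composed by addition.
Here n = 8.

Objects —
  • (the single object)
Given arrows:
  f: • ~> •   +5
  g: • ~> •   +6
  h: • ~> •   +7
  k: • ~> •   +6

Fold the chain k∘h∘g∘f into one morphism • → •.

Answer: +0

Trace:
  0 +5≡5 +6≡3 +7≡2 +6≡0  (mod 8)
⟦path⟧: +0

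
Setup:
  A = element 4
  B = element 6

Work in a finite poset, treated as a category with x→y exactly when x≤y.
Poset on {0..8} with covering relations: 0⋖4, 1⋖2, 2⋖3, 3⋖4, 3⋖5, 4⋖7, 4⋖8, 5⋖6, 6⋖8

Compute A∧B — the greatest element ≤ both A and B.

Answer: A∧B = 3

Trace:
Common predecessors of 4,6: {1,2,3}
  1 <= 3
  2 <= 3
  3 <= 3
glb = 3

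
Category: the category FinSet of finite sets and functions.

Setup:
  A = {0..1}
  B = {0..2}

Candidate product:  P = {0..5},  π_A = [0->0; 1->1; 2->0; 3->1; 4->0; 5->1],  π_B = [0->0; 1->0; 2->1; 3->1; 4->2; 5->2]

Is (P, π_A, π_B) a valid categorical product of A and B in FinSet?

Answer: VALID PRODUCT

Work:
|A|·|B| = 2·3 = 6;  |P| = 6
Check the pairing map k ↦ (π_A(k), π_B(k)):
  0 -> (0,0)
  1 -> (1,0)
  2 -> (0,1)
  3 -> (1,1)
  4 -> (0,2)
  5 -> (1,2)
distinct pairs in image: 6 / 6 needed
  → bijection onto A×B; projections well-typed.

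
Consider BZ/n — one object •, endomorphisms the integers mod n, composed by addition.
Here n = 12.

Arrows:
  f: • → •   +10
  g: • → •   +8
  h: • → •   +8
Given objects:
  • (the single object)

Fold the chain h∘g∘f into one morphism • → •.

  0 +10≡10 +8≡6 +8≡2  (mod 12)
result: +2

Answer: +2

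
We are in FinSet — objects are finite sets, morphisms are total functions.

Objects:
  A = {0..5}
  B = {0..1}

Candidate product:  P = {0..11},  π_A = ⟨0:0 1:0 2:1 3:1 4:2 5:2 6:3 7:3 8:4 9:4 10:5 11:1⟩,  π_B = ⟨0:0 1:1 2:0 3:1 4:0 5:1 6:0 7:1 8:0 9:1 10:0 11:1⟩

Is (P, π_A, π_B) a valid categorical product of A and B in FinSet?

Answer: NOT A VALID PRODUCT — duplicate pair at indices 3,11

Work:
|A|·|B| = 6·2 = 12;  |P| = 12
Check the pairing map k ↦ (π_A(k), π_B(k)):
  0 : (0,0)
  1 : (0,1)
  2 : (1,0)
  3 : (1,1)
  4 : (2,0)
  5 : (2,1)
  6 : (3,0)
  7 : (3,1)
  8 : (4,0)
  9 : (4,1)
  10 : (5,0)
  11 : (1,1)  ✗ repeats pair of k=3
distinct pairs in image: 11 / 12 needed
  → (1,1) hit at k=3 and k=11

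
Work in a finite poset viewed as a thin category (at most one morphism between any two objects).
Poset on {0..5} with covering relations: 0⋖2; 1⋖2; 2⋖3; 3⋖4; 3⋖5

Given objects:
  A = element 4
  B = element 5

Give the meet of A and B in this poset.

{x : x≤A ∧ x≤B} = {0,1,2,3}  (A=4, B=5)
  0 ≤ 3
  1 ≤ 3
  2 ≤ 3
  3 ≤ 3
glb = 3

Answer: A∧B = 3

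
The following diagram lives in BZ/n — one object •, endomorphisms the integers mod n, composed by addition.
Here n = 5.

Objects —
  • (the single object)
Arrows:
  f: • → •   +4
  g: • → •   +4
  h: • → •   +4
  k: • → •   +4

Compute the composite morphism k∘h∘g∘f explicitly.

Answer: +1

Work:
  0 +4≡4 +4≡3 +4≡2 +4≡1  (mod 5)
composite: +1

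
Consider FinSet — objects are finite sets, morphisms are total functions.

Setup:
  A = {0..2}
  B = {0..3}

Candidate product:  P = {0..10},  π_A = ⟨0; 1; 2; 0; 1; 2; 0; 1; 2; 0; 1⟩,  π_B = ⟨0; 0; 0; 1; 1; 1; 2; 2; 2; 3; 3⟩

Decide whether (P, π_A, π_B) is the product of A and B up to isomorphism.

Answer: NOT A VALID PRODUCT — |P|=11 ≠ |A|·|B|=12

Derivation:
|A|·|B| = 3·4 = 12;  |P| = 11
  → cardinalities differ; no bijection possible.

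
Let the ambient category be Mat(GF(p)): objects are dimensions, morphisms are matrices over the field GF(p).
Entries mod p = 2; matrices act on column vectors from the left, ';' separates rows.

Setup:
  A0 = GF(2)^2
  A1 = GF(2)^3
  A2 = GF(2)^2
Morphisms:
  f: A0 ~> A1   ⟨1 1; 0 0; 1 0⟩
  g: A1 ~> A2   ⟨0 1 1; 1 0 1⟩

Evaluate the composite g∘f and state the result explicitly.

  e0=[1,0] f~>[1,0,1] g~>[1,0]
  e1=[0,1] f~>[1,0,0] g~>[0,1]
result: ⟨1 0; 0 1⟩

Answer: ⟨1 0; 0 1⟩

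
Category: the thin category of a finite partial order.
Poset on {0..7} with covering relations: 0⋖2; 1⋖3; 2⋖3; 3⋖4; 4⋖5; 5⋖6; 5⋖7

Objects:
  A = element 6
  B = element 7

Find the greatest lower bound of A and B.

Answer: A∧B = 5

Work:
Lower bounds of A=6 and B=7: {0,1,2,3,4,5}
  0 <= 5
  1 <= 5
  2 <= 5
  3 <= 5
  4 <= 5
  5 <= 5
glb = 5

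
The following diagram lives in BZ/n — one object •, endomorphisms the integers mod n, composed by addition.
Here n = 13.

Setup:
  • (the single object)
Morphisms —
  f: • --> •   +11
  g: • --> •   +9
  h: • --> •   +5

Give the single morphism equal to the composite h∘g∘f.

Answer: +12

Derivation:
  0 +11≡11 +9≡7 +5≡12  (mod 13)
composite: +12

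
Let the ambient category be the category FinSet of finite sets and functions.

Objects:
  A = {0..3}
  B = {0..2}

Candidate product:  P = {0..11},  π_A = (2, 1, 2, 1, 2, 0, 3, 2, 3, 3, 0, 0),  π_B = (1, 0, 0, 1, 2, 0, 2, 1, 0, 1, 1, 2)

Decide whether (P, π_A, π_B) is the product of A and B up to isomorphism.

|A|·|B| = 4·3 = 12;  |P| = 12
Check the pairing map k ↦ (π_A(k), π_B(k)):
  0 ↦ (2,1)
  1 ↦ (1,0)
  2 ↦ (2,0)
  3 ↦ (1,1)
  4 ↦ (2,2)
  5 ↦ (0,0)
  6 ↦ (3,2)
  7 ↦ (2,1)  ✗ repeats pair of k=0
  8 ↦ (3,0)
  9 ↦ (3,1)
  10 ↦ (0,1)
  11 ↦ (0,2)
distinct pairs in image: 11 / 12 needed
  → (2,1) hit at k=0 and k=7

Answer: NOT A VALID PRODUCT — duplicate pair at indices 0,7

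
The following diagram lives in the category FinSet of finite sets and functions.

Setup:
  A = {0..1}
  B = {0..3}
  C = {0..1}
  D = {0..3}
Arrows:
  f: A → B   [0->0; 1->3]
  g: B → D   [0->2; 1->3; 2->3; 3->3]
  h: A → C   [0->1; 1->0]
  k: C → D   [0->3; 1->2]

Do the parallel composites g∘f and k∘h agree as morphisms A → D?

1) trace f;g:
  0 f→0 g→2
  1 f→3 g→3
  composite₁ = [0->2; 1->3]
2) trace h;k:
  0 h→1 k→2
  1 h→0 k→3
  composite₂ = [0->2; 1->3]
Equal? equal; square commutes

Answer: COMMUTES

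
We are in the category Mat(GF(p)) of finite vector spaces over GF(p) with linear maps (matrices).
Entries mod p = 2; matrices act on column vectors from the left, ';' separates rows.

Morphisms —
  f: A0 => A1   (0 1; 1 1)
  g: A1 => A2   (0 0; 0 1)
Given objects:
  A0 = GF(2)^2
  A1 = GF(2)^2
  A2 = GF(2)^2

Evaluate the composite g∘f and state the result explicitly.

Answer: (0 0; 1 1)

Work:
  e0=⟨1,0⟩ f=>⟨0,1⟩ g=>⟨0,1⟩
  e1=⟨0,1⟩ f=>⟨1,1⟩ g=>⟨0,1⟩
⟦path⟧: (0 0; 1 1)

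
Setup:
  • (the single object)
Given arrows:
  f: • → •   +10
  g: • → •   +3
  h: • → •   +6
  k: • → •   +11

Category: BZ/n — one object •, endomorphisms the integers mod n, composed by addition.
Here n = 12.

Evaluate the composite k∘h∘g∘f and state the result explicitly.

Answer: +6

Trace:
  0 +10≡10 +3≡1 +6≡7 +11≡6  (mod 12)
⟦path⟧: +6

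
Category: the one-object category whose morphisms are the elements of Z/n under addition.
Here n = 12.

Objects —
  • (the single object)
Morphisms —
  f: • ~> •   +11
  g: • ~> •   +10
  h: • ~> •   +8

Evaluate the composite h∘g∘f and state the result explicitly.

  0 +11≡11 +10≡9 +8≡5  (mod 12)
⟦path⟧: +5

Answer: +5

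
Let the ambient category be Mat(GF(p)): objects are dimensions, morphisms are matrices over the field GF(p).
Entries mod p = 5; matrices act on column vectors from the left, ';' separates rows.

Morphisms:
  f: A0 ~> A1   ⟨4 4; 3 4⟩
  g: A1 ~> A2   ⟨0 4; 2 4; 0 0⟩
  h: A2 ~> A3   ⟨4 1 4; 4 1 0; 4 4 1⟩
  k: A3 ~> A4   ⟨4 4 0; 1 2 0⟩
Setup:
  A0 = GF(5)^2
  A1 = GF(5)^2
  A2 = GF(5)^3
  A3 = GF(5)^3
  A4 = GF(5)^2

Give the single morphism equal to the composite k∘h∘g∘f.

Answer: ⟨4 4; 4 4⟩

Trace:
  e0=[1,0] f~>[4,3] g~>[2,0,0] h~>[3,3,3] k~>[4,4]
  e1=[0,1] f~>[4,4] g~>[1,4,0] h~>[3,3,0] k~>[4,4]
composite: ⟨4 4; 4 4⟩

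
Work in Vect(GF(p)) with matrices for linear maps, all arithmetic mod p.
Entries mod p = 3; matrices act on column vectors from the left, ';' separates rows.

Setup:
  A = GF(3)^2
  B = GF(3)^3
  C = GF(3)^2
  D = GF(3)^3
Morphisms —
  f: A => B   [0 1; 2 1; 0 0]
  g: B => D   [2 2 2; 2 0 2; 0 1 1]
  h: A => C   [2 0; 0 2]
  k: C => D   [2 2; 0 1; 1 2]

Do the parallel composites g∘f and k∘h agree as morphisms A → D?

1) trace f;g:
  e0=⟨1,0⟩ f=>⟨0,2,0⟩ g=>⟨1,0,2⟩
  e1=⟨0,1⟩ f=>⟨1,1,0⟩ g=>⟨1,2,1⟩
  composite₁ = [1 1; 0 2; 2 1]
2) trace h;k:
  e0=⟨1,0⟩ h=>⟨2,0⟩ k=>⟨1,0,2⟩
  e1=⟨0,1⟩ h=>⟨0,2⟩ k=>⟨1,2,1⟩
  composite₂ = [1 1; 0 2; 2 1]
Equal? YES — commutes

Answer: COMMUTES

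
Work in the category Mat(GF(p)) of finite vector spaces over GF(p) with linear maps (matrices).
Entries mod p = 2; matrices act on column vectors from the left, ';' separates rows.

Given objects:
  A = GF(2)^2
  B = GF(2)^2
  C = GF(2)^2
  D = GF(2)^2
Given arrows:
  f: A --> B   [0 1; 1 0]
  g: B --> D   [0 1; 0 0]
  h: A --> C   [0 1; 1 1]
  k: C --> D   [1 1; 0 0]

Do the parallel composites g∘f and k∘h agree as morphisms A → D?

1) trace f;g:
  e0=⟨1,0⟩ f-->⟨0,1⟩ g-->⟨1,0⟩
  e1=⟨0,1⟩ f-->⟨1,0⟩ g-->⟨0,0⟩
  result₁ = [1 0; 0 0]
2) trace h;k:
  e0=⟨1,0⟩ h-->⟨0,1⟩ k-->⟨1,0⟩
  e1=⟨0,1⟩ h-->⟨1,1⟩ k-->⟨0,0⟩
  result₂ = [1 0; 0 0]
Equal? YES — commutes

Answer: COMMUTES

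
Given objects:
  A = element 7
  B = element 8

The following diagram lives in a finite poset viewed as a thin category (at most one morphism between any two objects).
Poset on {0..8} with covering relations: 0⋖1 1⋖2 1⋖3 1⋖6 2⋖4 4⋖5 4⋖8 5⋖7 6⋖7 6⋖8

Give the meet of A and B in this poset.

Common predecessors of 7,8: {0,1,2,4,6}
  maximal lower bounds 4 and 6 are incomparable: neither 4≤6 nor 6≤4
→ no greatest lower bound exists

Answer: NO MEET EXISTS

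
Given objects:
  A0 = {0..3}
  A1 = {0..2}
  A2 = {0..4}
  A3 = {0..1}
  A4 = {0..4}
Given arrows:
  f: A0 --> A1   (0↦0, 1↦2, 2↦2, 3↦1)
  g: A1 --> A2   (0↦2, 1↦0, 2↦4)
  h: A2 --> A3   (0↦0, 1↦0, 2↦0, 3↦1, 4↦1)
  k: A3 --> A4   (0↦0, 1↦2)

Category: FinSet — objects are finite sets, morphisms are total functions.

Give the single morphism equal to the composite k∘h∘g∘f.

  0 f-->0 g-->2 h-->0 k-->0
  1 f-->2 g-->4 h-->1 k-->2
  2 f-->2 g-->4 h-->1 k-->2
  3 f-->1 g-->0 h-->0 k-->0
⟦path⟧: (0↦0, 1↦2, 2↦2, 3↦0)

Answer: (0↦0, 1↦2, 2↦2, 3↦0)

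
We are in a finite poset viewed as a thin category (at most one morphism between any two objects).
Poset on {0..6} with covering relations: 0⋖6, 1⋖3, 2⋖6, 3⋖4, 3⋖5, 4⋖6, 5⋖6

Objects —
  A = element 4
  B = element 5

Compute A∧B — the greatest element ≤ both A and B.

Answer: A∧B = 3

Derivation:
Common predecessors of 4,5: {1,3}
  1 <= 3
  3 <= 3
glb = 3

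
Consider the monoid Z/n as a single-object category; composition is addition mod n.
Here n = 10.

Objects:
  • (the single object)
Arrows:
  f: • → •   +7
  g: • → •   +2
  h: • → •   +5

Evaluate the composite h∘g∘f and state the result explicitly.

Answer: +4

Derivation:
  0 +7≡7 +2≡9 +5≡4  (mod 10)
result: +4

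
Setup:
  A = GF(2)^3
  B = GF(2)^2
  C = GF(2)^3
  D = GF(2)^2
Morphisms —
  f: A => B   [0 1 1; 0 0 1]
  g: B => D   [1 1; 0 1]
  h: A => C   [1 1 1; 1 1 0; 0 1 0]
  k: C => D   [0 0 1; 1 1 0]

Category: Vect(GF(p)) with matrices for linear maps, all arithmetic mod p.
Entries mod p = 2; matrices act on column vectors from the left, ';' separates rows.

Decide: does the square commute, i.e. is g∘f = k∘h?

Path 1 = f;g:
  e0=⟨1,0,0⟩ f=>⟨0,0⟩ g=>⟨0,0⟩
  e1=⟨0,1,0⟩ f=>⟨1,0⟩ g=>⟨1,0⟩
  e2=⟨0,0,1⟩ f=>⟨1,1⟩ g=>⟨0,1⟩
  result₁ = [0 1 0; 0 0 1]
Path 2 = h;k:
  e0=⟨1,0,0⟩ h=>⟨1,1,0⟩ k=>⟨0,0⟩
  e1=⟨0,1,0⟩ h=>⟨1,1,1⟩ k=>⟨1,0⟩
  e2=⟨0,0,1⟩ h=>⟨1,0,0⟩ k=>⟨0,1⟩
  result₂ = [0 1 0; 0 0 1]
Equal? equal; square commutes

Answer: COMMUTES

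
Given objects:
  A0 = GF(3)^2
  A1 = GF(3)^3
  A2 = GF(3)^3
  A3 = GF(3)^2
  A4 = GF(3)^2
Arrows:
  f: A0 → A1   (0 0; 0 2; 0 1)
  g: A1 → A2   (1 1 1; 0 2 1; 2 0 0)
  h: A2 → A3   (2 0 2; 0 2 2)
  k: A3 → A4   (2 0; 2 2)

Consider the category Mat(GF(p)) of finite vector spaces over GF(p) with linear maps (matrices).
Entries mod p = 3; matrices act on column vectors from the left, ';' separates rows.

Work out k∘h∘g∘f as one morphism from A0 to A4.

Answer: (0 0; 0 2)

Work:
  e0=[1,0] f→[0,0,0] g→[0,0,0] h→[0,0] k→[0,0]
  e1=[0,1] f→[0,2,1] g→[0,2,0] h→[0,1] k→[0,2]
composite: (0 0; 0 2)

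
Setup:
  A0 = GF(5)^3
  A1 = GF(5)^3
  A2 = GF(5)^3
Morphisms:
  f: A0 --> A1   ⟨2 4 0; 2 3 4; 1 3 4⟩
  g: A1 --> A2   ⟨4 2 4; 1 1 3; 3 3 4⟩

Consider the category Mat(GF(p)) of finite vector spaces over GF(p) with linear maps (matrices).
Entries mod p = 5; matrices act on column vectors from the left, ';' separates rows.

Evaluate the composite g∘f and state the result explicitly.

  e0=(1,0,0) f-->(2,2,1) g-->(1,2,1)
  e1=(0,1,0) f-->(4,3,3) g-->(4,1,3)
  e2=(0,0,1) f-->(0,4,4) g-->(4,1,3)
composite: ⟨1 4 4; 2 1 1; 1 3 3⟩

Answer: ⟨1 4 4; 2 1 1; 1 3 3⟩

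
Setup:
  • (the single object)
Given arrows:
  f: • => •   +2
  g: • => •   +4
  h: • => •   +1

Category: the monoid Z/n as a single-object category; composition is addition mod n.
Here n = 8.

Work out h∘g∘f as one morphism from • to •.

  0 +2≡2 +4≡6 +1≡7  (mod 8)
result: +7

Answer: +7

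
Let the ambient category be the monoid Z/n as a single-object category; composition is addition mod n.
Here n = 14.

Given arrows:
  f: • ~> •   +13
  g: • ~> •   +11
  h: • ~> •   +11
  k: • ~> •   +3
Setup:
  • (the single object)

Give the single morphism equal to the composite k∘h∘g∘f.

Answer: +10

Trace:
  0 +13≡13 +11≡10 +11≡7 +3≡10  (mod 14)
⟦path⟧: +10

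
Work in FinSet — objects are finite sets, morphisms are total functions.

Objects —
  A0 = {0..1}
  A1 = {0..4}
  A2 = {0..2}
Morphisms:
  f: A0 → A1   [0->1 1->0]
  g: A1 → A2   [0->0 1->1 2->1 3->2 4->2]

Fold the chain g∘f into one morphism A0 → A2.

  0 f→1 g→1
  1 f→0 g→0
composite: [0->1 1->0]

Answer: [0->1 1->0]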